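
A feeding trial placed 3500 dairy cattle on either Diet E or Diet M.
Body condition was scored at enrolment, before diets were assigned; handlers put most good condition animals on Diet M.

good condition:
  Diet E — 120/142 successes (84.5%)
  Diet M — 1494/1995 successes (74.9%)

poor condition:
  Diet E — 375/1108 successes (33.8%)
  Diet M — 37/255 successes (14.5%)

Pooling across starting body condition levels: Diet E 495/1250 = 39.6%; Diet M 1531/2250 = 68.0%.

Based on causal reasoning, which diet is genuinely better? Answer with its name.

Nothing the diet does changes starting body condition; the imbalance is an allocation artefact. With starting body condition also predicting the outcome, the pooled figure is confounded, and the within-stratum comparison is the causal one.
Within each level — good condition: 84.5% vs 74.9%; poor condition: 33.8% vs 14.5% — Diet E is higher every time.

Diet E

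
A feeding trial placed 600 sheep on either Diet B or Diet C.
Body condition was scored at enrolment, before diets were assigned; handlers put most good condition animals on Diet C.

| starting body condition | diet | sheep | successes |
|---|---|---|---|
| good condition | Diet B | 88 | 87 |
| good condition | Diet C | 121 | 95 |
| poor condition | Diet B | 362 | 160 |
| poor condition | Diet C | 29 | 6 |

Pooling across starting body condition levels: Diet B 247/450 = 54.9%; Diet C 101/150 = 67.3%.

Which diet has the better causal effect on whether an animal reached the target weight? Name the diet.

Since starting body condition is a pre-existing factor (not a product of the diet) and it affects the outcome on its own, it is a confounder. The stratified rates, not the pooled rate, identify the causal effect.
Within each level — good condition: 98.9% vs 78.5%; poor condition: 44.2% vs 20.7% — Diet B is higher every time.

Diet B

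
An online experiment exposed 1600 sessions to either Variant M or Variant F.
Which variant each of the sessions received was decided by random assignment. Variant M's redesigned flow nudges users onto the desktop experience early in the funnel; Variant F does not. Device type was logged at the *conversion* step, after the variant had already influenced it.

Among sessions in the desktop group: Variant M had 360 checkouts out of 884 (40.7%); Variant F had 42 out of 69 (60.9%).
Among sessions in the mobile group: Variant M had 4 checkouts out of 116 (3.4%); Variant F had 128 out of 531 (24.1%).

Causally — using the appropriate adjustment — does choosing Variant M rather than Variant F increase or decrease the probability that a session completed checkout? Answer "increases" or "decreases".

increases

The device type-specific comparison favours Variant F throughout, but the pooled figures favour Variant M. The question is whether to condition on device type.
Because the variant influences device type, device type is a post-treatment mediator, not a confounder. Stratifying on it would bias the estimate; the causal effect is the crude pooled difference.
Pooled: Variant M 36.4% vs Variant F 28.3%; Variant M is higher overall.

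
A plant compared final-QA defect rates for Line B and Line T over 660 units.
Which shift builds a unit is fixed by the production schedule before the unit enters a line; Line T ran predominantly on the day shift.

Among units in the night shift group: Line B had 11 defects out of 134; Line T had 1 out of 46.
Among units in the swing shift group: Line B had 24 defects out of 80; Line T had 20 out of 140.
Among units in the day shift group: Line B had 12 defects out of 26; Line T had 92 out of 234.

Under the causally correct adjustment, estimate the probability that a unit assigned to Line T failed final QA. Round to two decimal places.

Line T is lower inside every shift stratum but Line B is lower in aggregate. Whether to stratify depends on how shift relates to the line.
Shift is set before the line has any effect — it is not caused by the line — and it independently drives the outcome. That makes it a confounder, so the causal comparison is within shift levels.
Standardising Line T to the population shift mix: 0.273·1/46 + 0.333·20/140 + 0.394·92/234 = 0.208.

0.21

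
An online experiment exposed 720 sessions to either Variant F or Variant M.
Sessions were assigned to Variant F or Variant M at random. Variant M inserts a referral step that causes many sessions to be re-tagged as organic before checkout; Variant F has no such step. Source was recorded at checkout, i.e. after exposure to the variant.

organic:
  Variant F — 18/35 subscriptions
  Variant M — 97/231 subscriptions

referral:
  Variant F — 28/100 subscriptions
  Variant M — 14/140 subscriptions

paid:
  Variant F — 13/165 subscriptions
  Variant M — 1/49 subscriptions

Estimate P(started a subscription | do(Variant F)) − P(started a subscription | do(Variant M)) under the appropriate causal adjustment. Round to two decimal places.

-0.07

Traffic source here is a post-treatment variable shaped by the variant; conditioning on it would introduce bias rather than remove it. The overall comparison is the causal one.
The causal difference is the pooled difference: 0.197 − 0.267 = -0.070.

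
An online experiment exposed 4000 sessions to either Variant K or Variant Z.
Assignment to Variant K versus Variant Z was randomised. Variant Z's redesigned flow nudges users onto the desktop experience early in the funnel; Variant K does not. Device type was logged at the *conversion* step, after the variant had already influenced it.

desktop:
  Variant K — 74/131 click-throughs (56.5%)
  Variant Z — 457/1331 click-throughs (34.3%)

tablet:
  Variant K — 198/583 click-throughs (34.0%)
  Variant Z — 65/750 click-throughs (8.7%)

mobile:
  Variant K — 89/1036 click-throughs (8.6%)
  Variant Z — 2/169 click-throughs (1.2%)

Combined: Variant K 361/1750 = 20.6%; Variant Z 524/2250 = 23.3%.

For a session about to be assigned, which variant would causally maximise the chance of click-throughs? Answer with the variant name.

Variant K is higher inside every device type stratum but Variant Z is higher in aggregate. Whether to stratify depends on how device type relates to the variant.
Device type here is a post-treatment variable shaped by the variant; conditioning on it would introduce bias rather than remove it. The overall comparison is the causal one.
Pooled: Variant K 20.6% vs Variant Z 23.3%; Variant Z is higher overall.

Variant Z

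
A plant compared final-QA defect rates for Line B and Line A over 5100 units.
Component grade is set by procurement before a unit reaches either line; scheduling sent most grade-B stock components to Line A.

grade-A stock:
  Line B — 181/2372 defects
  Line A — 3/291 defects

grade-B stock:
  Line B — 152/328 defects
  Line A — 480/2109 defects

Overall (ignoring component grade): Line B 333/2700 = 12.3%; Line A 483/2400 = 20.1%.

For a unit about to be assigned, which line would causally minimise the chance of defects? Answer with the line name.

Within every component grade level Line A has the lower rate, yet pooled Line B does — Simpson's reversal.
Component grade differs across lines for reasons unrelated to any effect of the line itself, and it separately predicts the outcome — a classic confounder. We must compare within component grade levels.
Within each level — grade-A stock: 7.6% vs 1.0%; grade-B stock: 46.3% vs 22.8% — Line A is lower every time.

Line A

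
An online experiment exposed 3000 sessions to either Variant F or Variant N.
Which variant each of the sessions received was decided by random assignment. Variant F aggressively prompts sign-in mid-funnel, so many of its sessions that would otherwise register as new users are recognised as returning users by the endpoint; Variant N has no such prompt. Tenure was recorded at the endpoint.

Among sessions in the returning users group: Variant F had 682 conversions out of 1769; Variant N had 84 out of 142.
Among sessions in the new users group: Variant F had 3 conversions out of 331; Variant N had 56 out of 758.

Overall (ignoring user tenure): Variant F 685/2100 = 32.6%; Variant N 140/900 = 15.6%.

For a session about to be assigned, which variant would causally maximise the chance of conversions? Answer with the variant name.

Variant F

The stratified and pooled comparisons disagree (Variant N wins within each user tenure; Variant F wins overall), so the answer turns on the causal role of user tenure.
User tenure here is a post-treatment variable shaped by the variant; conditioning on it would introduce bias rather than remove it. The overall comparison is the causal one.
Pooled: Variant F 32.6% vs Variant N 15.6%; Variant F is higher overall.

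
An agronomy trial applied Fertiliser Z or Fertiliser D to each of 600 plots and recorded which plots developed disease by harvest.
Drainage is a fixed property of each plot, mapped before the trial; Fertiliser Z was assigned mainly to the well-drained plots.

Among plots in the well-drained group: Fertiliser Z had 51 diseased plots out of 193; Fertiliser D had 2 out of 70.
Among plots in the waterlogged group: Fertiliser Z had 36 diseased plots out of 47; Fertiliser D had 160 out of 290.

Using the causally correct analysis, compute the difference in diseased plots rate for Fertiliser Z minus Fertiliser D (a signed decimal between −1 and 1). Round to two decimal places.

Within every field drainage level Fertiliser D has the lower rate, yet pooled Fertiliser Z does — Simpson's reversal.
Field drainage satisfies the back-door criterion: it is not a descendant of the fertiliser, and it blocks the spurious path from fertiliser to outcome. Adjusting for it (i.e., using the within-field drainage rates) gives the causal effect.
Adjusting over the population distribution of field drainage: 0.438·(0.264−0.029) + 0.562·(0.766−0.552) = +0.224.

+0.22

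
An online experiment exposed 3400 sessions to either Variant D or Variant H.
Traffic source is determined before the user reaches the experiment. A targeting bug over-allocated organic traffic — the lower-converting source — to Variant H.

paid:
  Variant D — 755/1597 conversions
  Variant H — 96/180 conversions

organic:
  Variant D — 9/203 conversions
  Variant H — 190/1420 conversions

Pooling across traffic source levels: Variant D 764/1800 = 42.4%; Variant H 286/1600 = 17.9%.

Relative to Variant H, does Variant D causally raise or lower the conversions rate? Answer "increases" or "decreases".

Traffic source differs across variants for reasons unrelated to any effect of the variant itself, and it separately predicts the outcome — a classic confounder. We must compare within traffic source levels.
Within each level — paid: 47.3% vs 53.3%; organic: 4.4% vs 13.4% — Variant H is higher every time.

decreases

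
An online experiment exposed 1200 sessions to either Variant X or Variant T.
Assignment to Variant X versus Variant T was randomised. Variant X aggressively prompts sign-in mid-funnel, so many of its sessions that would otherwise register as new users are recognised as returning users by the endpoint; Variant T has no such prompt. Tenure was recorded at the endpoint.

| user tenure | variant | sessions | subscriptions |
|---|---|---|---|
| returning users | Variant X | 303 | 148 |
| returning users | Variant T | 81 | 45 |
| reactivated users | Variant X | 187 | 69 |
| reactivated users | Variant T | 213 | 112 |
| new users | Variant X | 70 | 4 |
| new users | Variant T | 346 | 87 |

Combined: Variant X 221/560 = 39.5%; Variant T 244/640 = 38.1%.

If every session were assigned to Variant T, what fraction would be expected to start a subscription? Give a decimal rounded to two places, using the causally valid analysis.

0.38

User tenure is downstream of the variant. One should not condition on a consequence of treatment, so the overall rates are the right comparison.
So P(outcome | do(Variant T)) is just the pooled rate for Variant T: 244/640 = 0.381.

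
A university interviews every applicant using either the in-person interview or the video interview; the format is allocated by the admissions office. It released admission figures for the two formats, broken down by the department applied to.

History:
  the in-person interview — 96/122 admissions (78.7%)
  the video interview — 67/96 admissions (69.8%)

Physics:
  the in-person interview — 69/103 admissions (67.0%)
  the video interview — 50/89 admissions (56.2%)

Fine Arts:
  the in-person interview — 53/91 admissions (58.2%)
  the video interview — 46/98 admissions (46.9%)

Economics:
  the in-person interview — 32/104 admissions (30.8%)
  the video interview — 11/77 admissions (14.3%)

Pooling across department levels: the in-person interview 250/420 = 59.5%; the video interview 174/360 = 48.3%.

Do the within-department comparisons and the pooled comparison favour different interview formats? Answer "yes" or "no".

no

Within each department level (History 78.7% vs 69.8%; Physics 67.0% vs 56.2%; Fine Arts 58.2% vs 46.9%; Economics 30.8% vs 14.3%), the in-person interview has the higher rate every time. Pooled: 59.5% vs 48.3% — the in-person interview has the higher rate overall. They agree.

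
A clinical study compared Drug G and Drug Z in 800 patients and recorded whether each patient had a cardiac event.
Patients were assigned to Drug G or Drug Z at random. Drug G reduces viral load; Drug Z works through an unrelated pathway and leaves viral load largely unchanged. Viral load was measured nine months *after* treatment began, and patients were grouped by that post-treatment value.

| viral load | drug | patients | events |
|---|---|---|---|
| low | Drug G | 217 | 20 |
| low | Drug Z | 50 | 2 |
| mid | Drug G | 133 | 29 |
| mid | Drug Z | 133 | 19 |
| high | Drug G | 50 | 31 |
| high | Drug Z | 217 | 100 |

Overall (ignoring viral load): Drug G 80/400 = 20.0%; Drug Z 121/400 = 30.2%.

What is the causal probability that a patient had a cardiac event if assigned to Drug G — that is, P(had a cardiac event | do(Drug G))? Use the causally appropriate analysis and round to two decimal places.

0.20

Stratifying would compare drugs among patients the drugs themselves sorted into viral load groups — a form of selection on an intermediate. The unconditioned pooled rates give the total causal effect.
So P(outcome | do(Drug G)) is just the pooled rate for Drug G: 80/400 = 0.200.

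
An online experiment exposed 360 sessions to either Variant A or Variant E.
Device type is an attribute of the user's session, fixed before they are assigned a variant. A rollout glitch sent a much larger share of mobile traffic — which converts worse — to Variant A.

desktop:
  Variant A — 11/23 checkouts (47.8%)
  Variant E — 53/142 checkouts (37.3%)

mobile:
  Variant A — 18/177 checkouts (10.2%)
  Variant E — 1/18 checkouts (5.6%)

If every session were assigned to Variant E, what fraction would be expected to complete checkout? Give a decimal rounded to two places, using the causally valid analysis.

0.20

The stratified and pooled comparisons disagree (Variant A wins within each device type; Variant E wins overall), so the answer turns on the causal role of device type.
Here device type is a common cause — it drives both which variant a case falls under and the outcome. The crude comparison mixes populations; the stratum-specific rates are the causally relevant ones.
Standardising Variant E to the population device type mix: 0.458·53/142 + 0.542·1/18 = 0.201.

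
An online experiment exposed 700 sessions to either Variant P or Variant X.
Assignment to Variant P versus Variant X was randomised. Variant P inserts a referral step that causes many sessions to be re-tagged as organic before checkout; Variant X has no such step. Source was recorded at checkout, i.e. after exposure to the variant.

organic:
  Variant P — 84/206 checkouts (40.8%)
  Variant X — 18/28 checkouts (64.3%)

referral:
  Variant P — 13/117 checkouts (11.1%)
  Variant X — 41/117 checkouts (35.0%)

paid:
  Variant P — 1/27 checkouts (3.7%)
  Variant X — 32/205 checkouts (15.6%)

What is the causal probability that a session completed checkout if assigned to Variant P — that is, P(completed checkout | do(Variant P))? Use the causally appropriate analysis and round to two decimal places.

Variant X is higher inside every traffic source stratum but Variant P is higher in aggregate. Whether to stratify depends on how traffic source relates to the variant.
Stratifying would compare variants among sessions the variants themselves sorted into traffic source groups — a form of selection on an intermediate. The unconditioned pooled rates give the total causal effect.
So P(outcome | do(Variant P)) is just the pooled rate for Variant P: 98/350 = 0.280.

0.28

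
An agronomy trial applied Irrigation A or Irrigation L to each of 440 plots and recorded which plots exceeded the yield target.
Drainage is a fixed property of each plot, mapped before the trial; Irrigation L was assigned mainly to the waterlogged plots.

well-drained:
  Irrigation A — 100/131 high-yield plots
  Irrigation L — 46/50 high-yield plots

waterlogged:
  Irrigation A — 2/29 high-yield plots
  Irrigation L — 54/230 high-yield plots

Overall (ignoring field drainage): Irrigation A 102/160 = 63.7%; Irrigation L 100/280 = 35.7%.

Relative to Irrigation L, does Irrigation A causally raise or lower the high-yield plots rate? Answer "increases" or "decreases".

Within every field drainage level Irrigation L has the higher rate, yet pooled Irrigation A does — Simpson's reversal.
Field drainage is set before the irrigation has any effect — it is not caused by the irrigation — and it independently drives the outcome. That makes it a confounder, so the causal comparison is within field drainage levels.
Within each level — well-drained: 76.3% vs 92.0%; waterlogged: 6.9% vs 23.5% — Irrigation L is higher every time.

decreases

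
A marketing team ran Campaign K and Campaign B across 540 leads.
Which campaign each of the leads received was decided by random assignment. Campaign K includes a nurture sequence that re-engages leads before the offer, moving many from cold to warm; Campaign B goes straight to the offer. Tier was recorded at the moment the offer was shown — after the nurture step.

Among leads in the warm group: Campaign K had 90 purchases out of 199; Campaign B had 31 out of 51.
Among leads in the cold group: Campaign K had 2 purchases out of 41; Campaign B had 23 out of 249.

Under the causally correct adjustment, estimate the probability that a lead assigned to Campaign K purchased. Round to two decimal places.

Engagement tier lies on the pathway campaign → engagement tier → outcome, so adjusting for it blocks the indirect effect. For the total causal effect of campaign, use the unadjusted pooled rates.
So P(outcome | do(Campaign K)) is just the pooled rate for Campaign K: 92/240 = 0.383.

0.38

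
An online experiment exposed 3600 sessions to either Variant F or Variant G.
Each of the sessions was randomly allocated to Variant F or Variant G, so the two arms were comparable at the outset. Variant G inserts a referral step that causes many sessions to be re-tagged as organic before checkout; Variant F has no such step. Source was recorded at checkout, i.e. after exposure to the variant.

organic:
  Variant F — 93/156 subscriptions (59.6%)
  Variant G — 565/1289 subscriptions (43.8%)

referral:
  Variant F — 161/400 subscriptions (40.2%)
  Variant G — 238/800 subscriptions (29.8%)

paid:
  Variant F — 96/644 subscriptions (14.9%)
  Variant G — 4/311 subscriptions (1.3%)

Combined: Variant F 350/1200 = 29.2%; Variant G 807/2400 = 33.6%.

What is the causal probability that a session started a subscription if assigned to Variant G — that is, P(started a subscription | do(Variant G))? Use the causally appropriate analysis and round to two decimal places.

0.34

Traffic source here is a post-treatment variable shaped by the variant; conditioning on it would introduce bias rather than remove it. The overall comparison is the causal one.
So P(outcome | do(Variant G)) is just the pooled rate for Variant G: 807/2400 = 0.336.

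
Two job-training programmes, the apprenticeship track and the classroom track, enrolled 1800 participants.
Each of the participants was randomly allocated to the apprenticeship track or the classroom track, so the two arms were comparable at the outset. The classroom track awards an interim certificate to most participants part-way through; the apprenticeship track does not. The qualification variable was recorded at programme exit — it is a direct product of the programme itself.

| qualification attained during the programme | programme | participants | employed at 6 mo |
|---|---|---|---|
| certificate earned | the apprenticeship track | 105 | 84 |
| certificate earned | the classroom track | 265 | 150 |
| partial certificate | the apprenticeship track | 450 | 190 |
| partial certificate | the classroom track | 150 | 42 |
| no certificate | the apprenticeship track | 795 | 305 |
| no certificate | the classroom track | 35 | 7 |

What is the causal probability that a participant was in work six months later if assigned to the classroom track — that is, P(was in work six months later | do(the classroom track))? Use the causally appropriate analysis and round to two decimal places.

0.44

Qualification attained during the programme is downstream of the programme. One should not condition on a consequence of treatment, so the overall rates are the right comparison.
So P(outcome | do(the classroom track)) is just the pooled rate for the classroom track: 199/450 = 0.442.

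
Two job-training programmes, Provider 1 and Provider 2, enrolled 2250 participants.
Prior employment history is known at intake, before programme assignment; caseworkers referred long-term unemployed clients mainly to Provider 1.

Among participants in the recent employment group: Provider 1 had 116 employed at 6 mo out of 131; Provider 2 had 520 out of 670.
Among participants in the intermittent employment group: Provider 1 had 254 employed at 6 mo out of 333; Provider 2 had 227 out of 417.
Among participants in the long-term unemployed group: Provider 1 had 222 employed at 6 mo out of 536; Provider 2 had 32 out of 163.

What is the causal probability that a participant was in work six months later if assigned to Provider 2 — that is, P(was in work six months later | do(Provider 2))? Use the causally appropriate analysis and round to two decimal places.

0.52

Within every prior employment history level Provider 1 has the higher rate, yet pooled Provider 2 does — Simpson's reversal.
Prior employment history is set before the programme has any effect — it is not caused by the programme — and it independently drives the outcome. That makes it a confounder, so the causal comparison is within prior employment history levels.
Standardising Provider 2 to the population prior employment history mix: 0.356·520/670 + 0.333·227/417 + 0.311·32/163 = 0.519.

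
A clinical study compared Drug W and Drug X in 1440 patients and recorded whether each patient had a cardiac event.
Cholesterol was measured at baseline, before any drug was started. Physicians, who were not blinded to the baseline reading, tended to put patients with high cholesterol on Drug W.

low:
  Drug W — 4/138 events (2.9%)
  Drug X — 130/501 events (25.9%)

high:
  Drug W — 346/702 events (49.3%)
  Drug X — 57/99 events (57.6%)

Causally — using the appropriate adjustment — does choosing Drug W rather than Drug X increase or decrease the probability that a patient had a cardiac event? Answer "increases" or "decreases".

Cholesterol differs across drugs for reasons unrelated to any effect of the drug itself, and it separately predicts the outcome — a classic confounder. We must compare within cholesterol levels.
Within each level — low: 2.9% vs 25.9%; high: 49.3% vs 57.6% — Drug W is lower every time.

decreases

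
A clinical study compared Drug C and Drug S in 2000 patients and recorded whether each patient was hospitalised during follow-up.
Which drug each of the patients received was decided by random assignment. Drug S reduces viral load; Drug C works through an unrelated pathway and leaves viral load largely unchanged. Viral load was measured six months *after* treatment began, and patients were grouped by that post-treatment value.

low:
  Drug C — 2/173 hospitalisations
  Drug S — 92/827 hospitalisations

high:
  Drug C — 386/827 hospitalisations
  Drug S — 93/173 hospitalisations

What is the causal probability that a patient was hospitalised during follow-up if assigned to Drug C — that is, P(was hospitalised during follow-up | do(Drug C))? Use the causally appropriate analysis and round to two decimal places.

0.39

Viral load here is a post-treatment variable shaped by the drug; conditioning on it would introduce bias rather than remove it. The overall comparison is the causal one.
So P(outcome | do(Drug C)) is just the pooled rate for Drug C: 388/1000 = 0.388.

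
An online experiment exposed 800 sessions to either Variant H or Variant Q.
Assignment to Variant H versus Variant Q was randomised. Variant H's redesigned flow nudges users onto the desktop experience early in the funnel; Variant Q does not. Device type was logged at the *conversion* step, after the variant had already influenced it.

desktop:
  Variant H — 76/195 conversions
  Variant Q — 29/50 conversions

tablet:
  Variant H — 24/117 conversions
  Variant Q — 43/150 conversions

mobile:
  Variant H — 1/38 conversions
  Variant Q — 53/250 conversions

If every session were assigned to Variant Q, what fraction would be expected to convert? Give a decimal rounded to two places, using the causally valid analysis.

0.28

The distribution of device type is itself part of what the variant does — it is an intermediate outcome. Holding it fixed would remove that part of the effect; the total effect is the pooled difference.
So P(outcome | do(Variant Q)) is just the pooled rate for Variant Q: 125/450 = 0.278.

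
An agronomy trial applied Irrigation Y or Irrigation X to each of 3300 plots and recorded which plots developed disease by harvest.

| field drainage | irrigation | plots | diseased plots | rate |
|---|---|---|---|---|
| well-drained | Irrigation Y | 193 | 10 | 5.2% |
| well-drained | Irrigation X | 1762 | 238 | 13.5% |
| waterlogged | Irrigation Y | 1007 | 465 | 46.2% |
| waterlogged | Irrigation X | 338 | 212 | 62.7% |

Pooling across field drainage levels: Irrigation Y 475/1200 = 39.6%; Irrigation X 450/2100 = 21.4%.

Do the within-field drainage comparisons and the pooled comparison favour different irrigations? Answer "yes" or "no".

Within each field drainage level (well-drained 5.2% vs 13.5%; waterlogged 46.2% vs 62.7%), Irrigation Y has the lower rate every time. Pooled: 39.6% vs 21.4% — Irrigation X has the lower rate overall. The two comparisons disagree.

yes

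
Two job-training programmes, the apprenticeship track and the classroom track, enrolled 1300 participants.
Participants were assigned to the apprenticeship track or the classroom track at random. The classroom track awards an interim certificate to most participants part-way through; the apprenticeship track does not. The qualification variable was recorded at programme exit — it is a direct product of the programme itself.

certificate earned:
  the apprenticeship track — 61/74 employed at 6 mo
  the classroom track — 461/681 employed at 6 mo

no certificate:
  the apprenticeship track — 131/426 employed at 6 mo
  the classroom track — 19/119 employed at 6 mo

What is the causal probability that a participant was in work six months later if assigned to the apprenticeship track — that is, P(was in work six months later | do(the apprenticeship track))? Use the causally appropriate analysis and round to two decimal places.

0.38

Qualification attained during the programme is downstream of the programme. One should not condition on a consequence of treatment, so the overall rates are the right comparison.
So P(outcome | do(the apprenticeship track)) is just the pooled rate for the apprenticeship track: 192/500 = 0.384.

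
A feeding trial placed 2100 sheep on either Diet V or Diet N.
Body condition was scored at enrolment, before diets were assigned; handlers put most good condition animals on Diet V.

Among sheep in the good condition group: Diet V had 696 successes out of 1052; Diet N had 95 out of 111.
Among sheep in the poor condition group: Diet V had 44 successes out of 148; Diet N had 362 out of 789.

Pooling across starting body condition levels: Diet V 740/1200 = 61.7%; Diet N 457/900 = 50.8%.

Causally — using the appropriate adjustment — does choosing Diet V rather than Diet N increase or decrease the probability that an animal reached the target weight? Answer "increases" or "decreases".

decreases

Within every starting body condition level Diet N has the higher rate, yet pooled Diet V does — Simpson's reversal.
Starting body condition differs across diets for reasons unrelated to any effect of the diet itself, and it separately predicts the outcome — a classic confounder. We must compare within starting body condition levels.
Within each level — good condition: 66.2% vs 85.6%; poor condition: 29.7% vs 45.9% — Diet N is higher every time.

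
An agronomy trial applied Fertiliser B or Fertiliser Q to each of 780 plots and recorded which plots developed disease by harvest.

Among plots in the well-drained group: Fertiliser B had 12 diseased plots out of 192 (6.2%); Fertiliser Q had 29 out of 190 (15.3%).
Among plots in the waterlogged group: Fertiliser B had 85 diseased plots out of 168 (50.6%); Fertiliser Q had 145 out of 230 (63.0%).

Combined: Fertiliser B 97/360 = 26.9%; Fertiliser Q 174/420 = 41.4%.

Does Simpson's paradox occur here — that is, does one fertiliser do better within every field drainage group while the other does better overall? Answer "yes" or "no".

Within each field drainage level (well-drained 6.2% vs 15.3%; waterlogged 50.6% vs 63.0%), Fertiliser B has the lower rate every time. Pooled: 26.9% vs 41.4% — Fertiliser B has the lower rate overall. They agree.

no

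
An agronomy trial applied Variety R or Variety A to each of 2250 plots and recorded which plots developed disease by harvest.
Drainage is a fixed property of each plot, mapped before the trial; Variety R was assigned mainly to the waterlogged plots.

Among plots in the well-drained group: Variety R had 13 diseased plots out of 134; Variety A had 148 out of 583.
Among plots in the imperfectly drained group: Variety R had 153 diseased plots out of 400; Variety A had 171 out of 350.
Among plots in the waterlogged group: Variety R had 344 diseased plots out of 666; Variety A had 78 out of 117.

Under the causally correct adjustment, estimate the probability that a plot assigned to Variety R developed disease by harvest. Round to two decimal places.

Field drainage is set before the variety has any effect — it is not caused by the variety — and it independently drives the outcome. That makes it a confounder, so the causal comparison is within field drainage levels.
Standardising Variety R to the population field drainage mix: 0.319·13/134 + 0.333·153/400 + 0.348·344/666 = 0.338.

0.34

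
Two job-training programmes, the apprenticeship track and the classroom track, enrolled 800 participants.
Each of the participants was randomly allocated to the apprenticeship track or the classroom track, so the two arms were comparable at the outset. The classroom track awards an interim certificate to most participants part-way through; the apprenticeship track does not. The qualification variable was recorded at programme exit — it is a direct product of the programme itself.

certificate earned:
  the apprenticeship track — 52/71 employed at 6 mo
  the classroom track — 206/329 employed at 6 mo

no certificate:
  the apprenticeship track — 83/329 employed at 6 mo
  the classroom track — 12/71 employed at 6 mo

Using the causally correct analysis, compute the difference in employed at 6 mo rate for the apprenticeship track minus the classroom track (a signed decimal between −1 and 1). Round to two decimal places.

-0.21

Qualification attained during the programme is recorded after the programme and is itself shifted by it — it sits on the causal path from programme to outcome. Conditioning on a mediator would strip out part of the effect we want; the pooled comparison gives the total causal effect.
The causal difference is the pooled difference: 0.338 − 0.545 = -0.207.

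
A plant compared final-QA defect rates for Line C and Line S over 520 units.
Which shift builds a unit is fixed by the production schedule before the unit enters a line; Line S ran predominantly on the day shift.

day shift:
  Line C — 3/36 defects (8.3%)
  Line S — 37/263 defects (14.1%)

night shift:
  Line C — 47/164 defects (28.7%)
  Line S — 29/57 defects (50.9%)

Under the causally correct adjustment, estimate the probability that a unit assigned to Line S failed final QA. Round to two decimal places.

Line C is lower inside every shift stratum but Line S is lower in aggregate. Whether to stratify depends on how shift relates to the line.
Shift satisfies the back-door criterion: it is not a descendant of the line, and it blocks the spurious path from line to outcome. Adjusting for it (i.e., using the within-shift rates) gives the causal effect.
Standardising Line S to the population shift mix: 0.575·37/263 + 0.425·29/57 = 0.297.

0.30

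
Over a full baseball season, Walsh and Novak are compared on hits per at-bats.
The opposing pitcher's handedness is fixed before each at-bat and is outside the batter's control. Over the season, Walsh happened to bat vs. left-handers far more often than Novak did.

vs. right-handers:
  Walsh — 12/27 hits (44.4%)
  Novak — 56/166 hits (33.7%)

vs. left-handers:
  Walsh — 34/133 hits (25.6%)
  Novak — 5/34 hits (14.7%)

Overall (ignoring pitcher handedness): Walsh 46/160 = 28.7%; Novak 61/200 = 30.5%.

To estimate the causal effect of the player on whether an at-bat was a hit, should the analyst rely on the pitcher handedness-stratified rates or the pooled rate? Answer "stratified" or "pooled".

stratified

Since pitcher handedness is a pre-existing factor (not a product of the player) and it affects the outcome on its own, it is a confounder. The stratified rates, not the pooled rate, identify the causal effect.
Within each level — vs. right-handers: 44.4% vs 33.7%; vs. left-handers: 25.6% vs 14.7% — Walsh is higher every time.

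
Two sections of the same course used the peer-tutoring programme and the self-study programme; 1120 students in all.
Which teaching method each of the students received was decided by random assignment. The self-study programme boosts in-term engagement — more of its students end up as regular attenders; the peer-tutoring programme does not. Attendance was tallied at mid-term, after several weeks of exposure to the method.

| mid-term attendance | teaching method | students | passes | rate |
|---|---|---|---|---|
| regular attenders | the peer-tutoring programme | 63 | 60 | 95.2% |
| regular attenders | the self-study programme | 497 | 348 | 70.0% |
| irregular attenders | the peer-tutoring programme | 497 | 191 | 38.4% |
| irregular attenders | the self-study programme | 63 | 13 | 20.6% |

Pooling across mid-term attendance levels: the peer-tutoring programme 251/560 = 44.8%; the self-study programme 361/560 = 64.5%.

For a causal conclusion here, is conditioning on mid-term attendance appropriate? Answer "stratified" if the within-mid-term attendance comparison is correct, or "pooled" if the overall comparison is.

Stratifying would compare teaching methods among students the teaching methods themselves sorted into mid-term attendance groups — a form of selection on an intermediate. The unconditioned pooled rates give the total causal effect.
Pooled: the peer-tutoring programme 44.8% vs the self-study programme 64.5%; the self-study programme is higher overall.

pooled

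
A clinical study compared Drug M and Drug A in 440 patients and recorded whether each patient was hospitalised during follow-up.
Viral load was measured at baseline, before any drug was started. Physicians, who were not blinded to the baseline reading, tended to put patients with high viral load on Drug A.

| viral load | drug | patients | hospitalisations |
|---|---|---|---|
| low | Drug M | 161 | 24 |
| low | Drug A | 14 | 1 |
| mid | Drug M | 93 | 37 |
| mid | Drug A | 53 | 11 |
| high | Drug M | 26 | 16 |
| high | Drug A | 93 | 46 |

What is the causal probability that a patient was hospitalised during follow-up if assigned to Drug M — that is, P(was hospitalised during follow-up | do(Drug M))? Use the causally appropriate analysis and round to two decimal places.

0.36

The stratified and pooled comparisons disagree (Drug A wins within each viral load; Drug M wins overall), so the answer turns on the causal role of viral load.
Since viral load is a pre-existing factor (not a product of the drug) and it affects the outcome on its own, it is a confounder. The stratified rates, not the pooled rate, identify the causal effect.
Standardising Drug M to the population viral load mix: 0.398·24/161 + 0.332·37/93 + 0.270·16/26 = 0.358.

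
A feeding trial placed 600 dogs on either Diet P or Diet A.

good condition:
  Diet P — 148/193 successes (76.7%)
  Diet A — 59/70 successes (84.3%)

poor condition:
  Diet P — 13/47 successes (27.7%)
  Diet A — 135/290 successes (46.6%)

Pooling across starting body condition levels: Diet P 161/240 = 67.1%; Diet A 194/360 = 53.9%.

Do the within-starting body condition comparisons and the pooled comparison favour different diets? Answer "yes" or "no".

yes

Within each starting body condition level (good condition 76.7% vs 84.3%; poor condition 27.7% vs 46.6%), Diet A has the higher rate every time. Pooled: 67.1% vs 53.9% — Diet P has the higher rate overall. The two comparisons disagree.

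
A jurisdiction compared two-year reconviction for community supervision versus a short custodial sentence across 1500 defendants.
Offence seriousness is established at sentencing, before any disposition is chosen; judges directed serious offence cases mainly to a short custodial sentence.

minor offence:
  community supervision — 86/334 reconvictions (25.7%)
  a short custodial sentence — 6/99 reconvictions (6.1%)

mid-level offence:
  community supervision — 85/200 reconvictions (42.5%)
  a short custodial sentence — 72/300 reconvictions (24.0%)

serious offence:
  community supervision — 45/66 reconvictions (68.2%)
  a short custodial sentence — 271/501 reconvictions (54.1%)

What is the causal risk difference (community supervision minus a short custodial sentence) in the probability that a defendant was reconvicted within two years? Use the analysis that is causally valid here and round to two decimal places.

+0.17

Since offence seriousness is a pre-existing factor (not a product of the disposition) and it affects the outcome on its own, it is a confounder. The stratified rates, not the pooled rate, identify the causal effect.
Adjusting over the population distribution of offence seriousness: 0.289·(0.257−0.061) + 0.333·(0.425−0.240) + 0.378·(0.682−0.541) = +0.172.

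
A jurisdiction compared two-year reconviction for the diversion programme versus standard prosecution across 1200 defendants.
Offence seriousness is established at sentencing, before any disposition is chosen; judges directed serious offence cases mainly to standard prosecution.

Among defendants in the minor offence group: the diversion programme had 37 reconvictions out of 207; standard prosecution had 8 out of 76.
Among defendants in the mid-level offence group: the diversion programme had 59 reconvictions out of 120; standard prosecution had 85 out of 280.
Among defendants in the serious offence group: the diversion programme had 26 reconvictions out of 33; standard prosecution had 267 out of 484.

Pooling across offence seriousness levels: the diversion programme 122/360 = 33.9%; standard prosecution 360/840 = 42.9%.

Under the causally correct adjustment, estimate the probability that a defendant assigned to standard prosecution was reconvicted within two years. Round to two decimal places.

Within every offence seriousness level standard prosecution has the lower rate, yet pooled the diversion programme does — Simpson's reversal.
Since offence seriousness is a pre-existing factor (not a product of the disposition) and it affects the outcome on its own, it is a confounder. The stratified rates, not the pooled rate, identify the causal effect.
Standardising standard prosecution to the population offence seriousness mix: 0.236·8/76 + 0.333·85/280 + 0.431·267/484 = 0.364.

0.36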